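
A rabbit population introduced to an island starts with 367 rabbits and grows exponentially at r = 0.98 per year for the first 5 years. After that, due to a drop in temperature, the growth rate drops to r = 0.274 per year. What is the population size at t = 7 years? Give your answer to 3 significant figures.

85300 rabbits

Phase 1: N(5) = 367·e^(0.98×5) = 367·e^4.9 = 49284.3.
Phase 2 runs for 7 − 5 = 2 years at r = 0.274.
N(7) = 49284.3·e^(0.274×2) = 49284.3·e^0.548 = 85251.6.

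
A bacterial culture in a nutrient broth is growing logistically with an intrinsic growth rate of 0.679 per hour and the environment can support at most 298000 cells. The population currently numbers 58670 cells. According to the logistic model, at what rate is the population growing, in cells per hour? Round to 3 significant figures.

dN/dt = rN(1 − N/K) = 0.679 × 58670 × (1 − 58670/298000).
1 − 58670/298000 = 0.80312; dN/dt = 0.679 × 58670 × 0.80312 = 31994.

32000 cells per hour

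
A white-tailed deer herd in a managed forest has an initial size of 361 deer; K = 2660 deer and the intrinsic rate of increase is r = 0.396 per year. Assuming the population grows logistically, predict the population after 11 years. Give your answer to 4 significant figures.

A = (K − N₀)/N₀ = (2660 − 361)/361 = 6.3684.
N(t) = K/(1 + A·e^(−rt)) = 2660/(1 + 6.3684×e^(−0.396×11)).
e^(−4.356) = 0.01283; denominator = 1 + 6.3684×0.01283 = 1.0817.
N = 2660/1.0817 = 2459.08.

2459 deer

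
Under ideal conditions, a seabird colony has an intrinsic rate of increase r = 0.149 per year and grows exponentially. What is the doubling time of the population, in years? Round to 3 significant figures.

4.65 years

Doubling time t_d = ln(2)/r = 0.6931/0.149 = 4.652.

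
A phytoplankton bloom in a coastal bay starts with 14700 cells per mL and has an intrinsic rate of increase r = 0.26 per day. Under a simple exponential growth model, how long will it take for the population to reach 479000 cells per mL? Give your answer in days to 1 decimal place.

Set N₀·e^(rt) = 479000: e^(0.26·t) = 479000/14700 = 32.585.
0.26·t = ln(32.585) = 3.4839, so t = 3.4839/0.26 = 13.399.

13.4 days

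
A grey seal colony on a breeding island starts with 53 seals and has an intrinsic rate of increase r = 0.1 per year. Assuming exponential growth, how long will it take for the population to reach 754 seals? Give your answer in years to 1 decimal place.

Set N₀·e^(rt) = 754: e^(0.1·t) = 754/53 = 14.226.
0.1·t = ln(14.226) = 2.6551, so t = 2.6551/0.1 = 26.551.

26.6 years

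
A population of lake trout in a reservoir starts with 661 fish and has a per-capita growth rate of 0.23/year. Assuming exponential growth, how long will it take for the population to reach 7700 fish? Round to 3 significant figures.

10.7 years

Set N₀·e^(rt) = 7700: e^(0.23·t) = 7700/661 = 11.649.
0.23·t = ln(11.649) = 2.4552, so t = 2.4552/0.23 = 10.675.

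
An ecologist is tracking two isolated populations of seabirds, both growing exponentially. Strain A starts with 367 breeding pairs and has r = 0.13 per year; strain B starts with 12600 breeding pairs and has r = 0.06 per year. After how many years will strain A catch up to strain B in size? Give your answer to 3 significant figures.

Set 367·e^(0.13t) = 12600·e^(0.06t).
e^((0.13 − 0.06)t) = 12600/367 → e^(0.07·t) = 34.332.
0.07·t = ln(34.332) = 3.5361, so t = 3.5361/0.07 = 50.516.

50.5 years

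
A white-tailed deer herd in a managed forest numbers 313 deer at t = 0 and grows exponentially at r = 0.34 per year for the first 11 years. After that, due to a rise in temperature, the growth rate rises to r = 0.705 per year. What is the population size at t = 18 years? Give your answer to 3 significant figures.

Phase 1: N(11) = 313·e^(0.34×11) = 313·e^3.74 = 13176.7.
Phase 2 runs for 18 − 11 = 7 years at r = 0.705.
N(18) = 13176.7·e^(0.705×7) = 13176.7·e^4.935 = 1.832521×10^6.

1830000 deer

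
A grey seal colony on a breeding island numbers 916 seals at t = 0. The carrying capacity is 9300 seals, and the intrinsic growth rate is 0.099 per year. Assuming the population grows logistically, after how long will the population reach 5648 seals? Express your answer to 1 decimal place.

A = (K − N₀)/N₀ = (9300 − 916)/916 = 9.1528.
Solve 9300/(1 + 9.1528·e^(−0.099t)) = 5648: 1 + 9.1528·e^(−0.099t) = 1.6466, so e^(−0.099t) = 0.0706448.
−0.099·t = ln(0.0706448) = -2.6501, so t = 2.6501/0.099 = 26.769.

26.8 years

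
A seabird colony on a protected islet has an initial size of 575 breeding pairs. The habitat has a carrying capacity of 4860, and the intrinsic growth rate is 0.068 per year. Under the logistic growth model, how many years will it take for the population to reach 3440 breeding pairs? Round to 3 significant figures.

42.5 years

A = (K − N₀)/N₀ = (4860 − 575)/575 = 7.4522.
Solve 4860/(1 + 7.4522·e^(−0.068t)) = 3440: 1 + 7.4522·e^(−0.068t) = 1.4128, so e^(−0.068t) = 0.055392.
−0.068·t = ln(0.055392) = -2.8933, so t = 2.8933/0.068 = 42.549.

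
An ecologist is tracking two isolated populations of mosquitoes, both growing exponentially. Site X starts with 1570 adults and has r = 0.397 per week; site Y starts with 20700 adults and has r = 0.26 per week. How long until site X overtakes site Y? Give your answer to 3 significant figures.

18.8 weeks

Set 1570·e^(0.397t) = 20700·e^(0.26t).
e^((0.397 − 0.26)t) = 20700/1570 → e^(0.137·t) = 13.185.
0.137·t = ln(13.185) = 2.5791, so t = 2.5791/0.137 = 18.825.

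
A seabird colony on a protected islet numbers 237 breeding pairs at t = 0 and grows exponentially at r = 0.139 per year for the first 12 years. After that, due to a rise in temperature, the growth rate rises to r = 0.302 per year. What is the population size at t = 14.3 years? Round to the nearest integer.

Phase 1: N(12) = 237·e^(0.139×12) = 237·e^1.668 = 1256.47.
Phase 2 runs for 14.3 − 12 = 2.3 years at r = 0.302.
N(14.3) = 1256.47·e^(0.302×2.3) = 1256.47·e^0.6946 = 2516.59.

2517 breeding pairs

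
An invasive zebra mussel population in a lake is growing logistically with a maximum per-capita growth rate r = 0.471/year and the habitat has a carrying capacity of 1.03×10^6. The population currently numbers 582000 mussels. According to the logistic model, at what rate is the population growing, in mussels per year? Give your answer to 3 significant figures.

119000 mussels per year

dN/dt = rN(1 − N/K) = 0.471 × 582000 × (1 − 582000/1.03×10^6).
1 − 582000/1.03×10^6 = 0.43495; dN/dt = 0.471 × 582000 × 0.43495 = 1.1923×10^5.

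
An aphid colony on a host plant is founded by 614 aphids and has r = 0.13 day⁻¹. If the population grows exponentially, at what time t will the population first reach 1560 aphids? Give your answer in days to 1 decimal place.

Set N₀·e^(rt) = 1560: e^(0.13·t) = 1560/614 = 2.5407.
0.13·t = ln(2.5407) = 0.93245, so t = 0.93245/0.13 = 7.1727.

7.2 days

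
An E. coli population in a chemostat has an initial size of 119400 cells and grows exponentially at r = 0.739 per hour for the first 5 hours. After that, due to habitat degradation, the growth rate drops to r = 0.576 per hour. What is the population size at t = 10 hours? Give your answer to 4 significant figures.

85600000 cells

Phase 1: N(5) = 119400·e^(0.739×5) = 119400·e^3.695 = 4.805321×10^6.
Phase 2 runs for 10 − 5 = 5 hours at r = 0.576.
N(10) = 4.805321×10^6·e^(0.576×5) = 4.805321×10^6·e^2.88 = 8.560331×10^7.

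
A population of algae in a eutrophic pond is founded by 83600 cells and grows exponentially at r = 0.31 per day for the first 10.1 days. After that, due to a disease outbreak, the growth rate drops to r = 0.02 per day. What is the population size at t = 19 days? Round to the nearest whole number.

Phase 1: N(10.1) = 83600·e^(0.31×10.1) = 83600·e^3.131 = 1.914178×10^6.
Phase 2 runs for 19 − 10.1 = 8.9 days at r = 0.02.
N(19) = 1.914178×10^6·e^(0.02×8.9) = 1.914178×10^6·e^0.178 = 2.287108×10^6.

2287108 cells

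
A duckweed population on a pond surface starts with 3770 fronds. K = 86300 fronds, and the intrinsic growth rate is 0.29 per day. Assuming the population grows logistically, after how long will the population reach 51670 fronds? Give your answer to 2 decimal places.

12.02 days

A = (K − N₀)/N₀ = (86300 − 3770)/3770 = 21.891.
Solve 86300/(1 + 21.891·e^(−0.29t)) = 51670: 1 + 21.891·e^(−0.29t) = 1.6702, so e^(−0.29t) = 0.0306157.
−0.29·t = ln(0.0306157) = -3.4862, so t = 3.4862/0.29 = 12.022.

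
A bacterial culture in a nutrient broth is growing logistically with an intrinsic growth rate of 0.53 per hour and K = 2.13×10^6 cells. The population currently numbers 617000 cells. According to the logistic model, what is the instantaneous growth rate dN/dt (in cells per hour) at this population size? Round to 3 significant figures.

232000 cells per hour

dN/dt = rN(1 − N/K) = 0.53 × 617000 × (1 − 617000/2.13×10^6).
1 − 617000/2.13×10^6 = 0.71033; dN/dt = 0.53 × 617000 × 0.71033 = 2.32285×10^5.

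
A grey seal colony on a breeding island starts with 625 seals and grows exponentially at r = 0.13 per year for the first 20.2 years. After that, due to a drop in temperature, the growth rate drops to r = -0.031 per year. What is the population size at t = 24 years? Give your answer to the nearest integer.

7677 seals

Phase 1: N(20.2) = 625·e^(0.13×20.2) = 625·e^2.626 = 8636.49.
Phase 2 runs for 24 − 20.2 = 3.8 years at r = -0.031.
N(24) = 8636.49·e^(-0.031×3.8) = 8636.49·e^-0.1178 = 7676.75.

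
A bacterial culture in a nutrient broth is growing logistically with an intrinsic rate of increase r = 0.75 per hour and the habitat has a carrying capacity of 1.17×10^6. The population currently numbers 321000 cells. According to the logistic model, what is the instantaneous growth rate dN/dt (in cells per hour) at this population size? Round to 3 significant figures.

175000 cells per hour

dN/dt = rN(1 − N/K) = 0.75 × 321000 × (1 − 321000/1.17×10^6).
1 − 321000/1.17×10^6 = 0.72564; dN/dt = 0.75 × 321000 × 0.72564 = 1.74698×10^5.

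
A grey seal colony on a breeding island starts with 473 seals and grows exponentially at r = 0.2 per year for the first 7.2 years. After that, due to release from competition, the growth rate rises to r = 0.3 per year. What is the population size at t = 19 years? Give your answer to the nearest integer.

Phase 1: N(7.2) = 473·e^(0.2×7.2) = 473·e^1.44 = 1996.39.
Phase 2 runs for 19 − 7.2 = 11.8 years at r = 0.3.
N(19) = 1996.39·e^(0.3×11.8) = 1996.39·e^3.54 = 68809.4.

68809 seals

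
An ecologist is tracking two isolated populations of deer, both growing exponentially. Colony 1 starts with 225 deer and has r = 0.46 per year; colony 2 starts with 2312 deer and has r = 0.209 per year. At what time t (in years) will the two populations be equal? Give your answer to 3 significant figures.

9.28 years

Set 225·e^(0.46t) = 2312·e^(0.209t).
e^((0.46 − 0.209)t) = 2312/225 → e^(0.251·t) = 10.276.
0.251·t = ln(10.276) = 2.3298, so t = 2.3298/0.251 = 9.2819.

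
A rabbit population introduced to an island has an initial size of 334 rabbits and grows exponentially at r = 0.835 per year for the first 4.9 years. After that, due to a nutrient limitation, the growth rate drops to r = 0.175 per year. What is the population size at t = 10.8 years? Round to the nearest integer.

56114 rabbits

Phase 1: N(4.9) = 334·e^(0.835×4.9) = 334·e^4.091 = 19983.1.
Phase 2 runs for 10.8 − 4.9 = 5.9 years at r = 0.175.
N(10.8) = 19983.1·e^(0.175×5.9) = 19983.1·e^1.032 = 56114.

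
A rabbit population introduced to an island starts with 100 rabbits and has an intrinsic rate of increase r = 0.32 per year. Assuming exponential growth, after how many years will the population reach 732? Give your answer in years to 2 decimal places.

6.22 years

Set N₀·e^(rt) = 732: e^(0.32·t) = 732/100 = 7.32.
0.32·t = ln(7.32) = 1.9906, so t = 1.9906/0.32 = 6.2207.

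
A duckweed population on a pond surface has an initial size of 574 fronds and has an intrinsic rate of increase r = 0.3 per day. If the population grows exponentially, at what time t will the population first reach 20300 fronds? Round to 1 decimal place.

11.9 days

Set N₀·e^(rt) = 20300: e^(0.3·t) = 20300/574 = 35.366.
0.3·t = ln(35.366) = 3.5657, so t = 3.5657/0.3 = 11.886.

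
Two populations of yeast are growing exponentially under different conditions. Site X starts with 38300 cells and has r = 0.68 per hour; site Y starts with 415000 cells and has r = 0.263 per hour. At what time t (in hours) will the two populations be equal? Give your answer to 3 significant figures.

5.71 hours

Set 38300·e^(0.68t) = 415000·e^(0.263t).
e^((0.68 − 0.263)t) = 415000/38300 → e^(0.417·t) = 10.836.
0.417·t = ln(10.836) = 2.3828, so t = 2.3828/0.417 = 5.7142.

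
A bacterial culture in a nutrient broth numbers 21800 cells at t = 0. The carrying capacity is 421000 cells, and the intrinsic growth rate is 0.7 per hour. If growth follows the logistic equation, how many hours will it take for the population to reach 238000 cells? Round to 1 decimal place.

A = (K − N₀)/N₀ = (421000 − 21800)/21800 = 18.312.
Solve 421000/(1 + 18.312·e^(−0.7t)) = 238000: 1 + 18.312·e^(−0.7t) = 1.7689, so e^(−0.7t) = 0.0419894.
−0.7·t = ln(0.0419894) = -3.1703, so t = 3.1703/0.7 = 4.5291.

4.5 hours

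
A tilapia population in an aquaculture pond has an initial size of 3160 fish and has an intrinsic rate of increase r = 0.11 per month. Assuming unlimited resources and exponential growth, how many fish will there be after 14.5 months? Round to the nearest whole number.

15574 fish

N(t) = N₀·e^(rt) = 3160 × e^(0.11×14.5) = 3160 × e^1.595.
e^1.595 ≈ 4.9283, so N ≈ 3160 × 4.9283 = 15573.5.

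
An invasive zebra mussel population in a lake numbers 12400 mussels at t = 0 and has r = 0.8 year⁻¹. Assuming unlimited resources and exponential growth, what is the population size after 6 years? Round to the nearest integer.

N(t) = N₀·e^(rt) = 12400 × e^(0.8×6) = 12400 × e^4.8.
e^4.8 ≈ 121.51, so N ≈ 12400 × 121.51 = 1.506729×10^6.

1506729 mussels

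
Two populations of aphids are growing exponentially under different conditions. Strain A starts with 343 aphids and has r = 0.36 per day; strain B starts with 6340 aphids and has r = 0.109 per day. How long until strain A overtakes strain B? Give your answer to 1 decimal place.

11.6 days

Set 343·e^(0.36t) = 6340·e^(0.109t).
e^((0.36 − 0.109)t) = 6340/343 → e^(0.251·t) = 18.484.
0.251·t = ln(18.484) = 2.9169, so t = 2.9169/0.251 = 11.621.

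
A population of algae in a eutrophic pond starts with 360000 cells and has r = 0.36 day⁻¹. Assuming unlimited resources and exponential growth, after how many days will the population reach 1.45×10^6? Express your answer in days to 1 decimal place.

3.9 days

Set N₀·e^(rt) = 1.45×10^6: e^(0.36·t) = 1.45×10^6/360000 = 4.0278.
0.36·t = ln(4.0278) = 1.3932, so t = 1.3932/0.36 = 3.87.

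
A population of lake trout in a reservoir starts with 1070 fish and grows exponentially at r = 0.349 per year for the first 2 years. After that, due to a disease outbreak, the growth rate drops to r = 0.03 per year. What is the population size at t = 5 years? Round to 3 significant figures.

Phase 1: N(2) = 1070·e^(0.349×2) = 1070·e^0.698 = 2150.41.
Phase 2 runs for 5 − 2 = 3 years at r = 0.03.
N(5) = 2150.41·e^(0.03×3) = 2150.41·e^0.09 = 2352.92.

2350 fish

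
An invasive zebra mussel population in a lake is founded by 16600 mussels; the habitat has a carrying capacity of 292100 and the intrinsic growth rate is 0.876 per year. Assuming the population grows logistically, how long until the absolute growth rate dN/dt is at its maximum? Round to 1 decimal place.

Logistic growth is fastest at N = K/2 = 146050.
A = (K − N₀)/N₀ = 16.596. Set K/(1 + A·e^(−rt)) = K/2 → A·e^(−rt) = 1.
e^(−0.876t) = 1/16.596 = 0.0602541, so t = ln(16.596)/0.876 = 2.8092/0.876 = 3.2068.

3.2 years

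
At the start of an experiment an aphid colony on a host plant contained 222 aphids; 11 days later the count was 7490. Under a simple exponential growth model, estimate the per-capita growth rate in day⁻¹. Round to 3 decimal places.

From N(t) = N₀·e^(rt): e^(r·11) = 7490/222 = 33.739.
r·11 = ln(33.739) = 3.5186, so r = 3.5186/11 = 0.31988.

0.320 per day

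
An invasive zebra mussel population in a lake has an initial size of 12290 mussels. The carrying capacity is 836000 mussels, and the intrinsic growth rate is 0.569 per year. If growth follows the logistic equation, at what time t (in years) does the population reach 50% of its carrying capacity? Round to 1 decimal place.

A = (K − N₀)/N₀ = (836000 − 12290)/12290 = 67.023.
Solve 836000/(1 + 67.023·e^(−0.569t)) = 418000: 1 + 67.023·e^(−0.569t) = 2, so e^(−0.569t) = 0.0149203.
−0.569·t = ln(0.0149203) = -4.205, so t = 4.205/0.569 = 7.3902.

7.4 years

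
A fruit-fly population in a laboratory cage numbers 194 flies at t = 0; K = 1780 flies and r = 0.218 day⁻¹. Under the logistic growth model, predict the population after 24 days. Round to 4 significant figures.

1706 flies

A = (K − N₀)/N₀ = (1780 − 194)/194 = 8.1753.
N(t) = K/(1 + A·e^(−rt)) = 1780/(1 + 8.1753×e^(−0.218×24)).
e^(−5.232) = 0.0053428; denominator = 1 + 8.1753×0.0053428 = 1.0437.
N = 1780/1.0437 = 1705.51.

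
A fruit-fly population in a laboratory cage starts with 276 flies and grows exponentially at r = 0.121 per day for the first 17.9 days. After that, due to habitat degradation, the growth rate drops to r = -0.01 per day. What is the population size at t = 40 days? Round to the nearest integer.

1930 flies

Phase 1: N(17.9) = 276·e^(0.121×17.9) = 276·e^2.166 = 2407.4.
Phase 2 runs for 40 − 17.9 = 22.1 days at r = -0.01.
N(40) = 2407.4·e^(-0.01×22.1) = 2407.4·e^-0.221 = 1930.05.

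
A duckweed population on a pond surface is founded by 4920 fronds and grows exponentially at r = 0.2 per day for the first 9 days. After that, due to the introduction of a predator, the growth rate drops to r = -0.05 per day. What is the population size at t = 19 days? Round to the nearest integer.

18053 fronds

Phase 1: N(9) = 4920·e^(0.2×9) = 4920·e^1.8 = 29764.3.
Phase 2 runs for 19 − 9 = 10 days at r = -0.05.
N(19) = 29764.3·e^(-0.05×10) = 29764.3·e^-0.5 = 18052.9.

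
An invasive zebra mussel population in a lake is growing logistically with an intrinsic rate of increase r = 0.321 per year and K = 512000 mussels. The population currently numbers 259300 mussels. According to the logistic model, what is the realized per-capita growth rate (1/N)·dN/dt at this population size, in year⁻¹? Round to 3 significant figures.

0.158 per year

(1/N)·dN/dt = r(1 − N/K) = 0.321 × (1 − 259300/512000).
= 0.321 × 0.49355 = 0.15843.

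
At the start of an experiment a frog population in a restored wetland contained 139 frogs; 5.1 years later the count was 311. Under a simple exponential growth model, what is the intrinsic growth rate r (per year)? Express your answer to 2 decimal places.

From N(t) = N₀·e^(rt): e^(r·5.1) = 311/139 = 2.2374.
r·5.1 = ln(2.2374) = 0.80532, so r = 0.80532/5.1 = 0.15791.

0.16 per year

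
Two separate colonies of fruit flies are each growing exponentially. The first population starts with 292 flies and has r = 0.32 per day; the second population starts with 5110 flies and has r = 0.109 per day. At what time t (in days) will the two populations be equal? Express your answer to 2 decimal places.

Set 292·e^(0.32t) = 5110·e^(0.109t).
e^((0.32 − 0.109)t) = 5110/292 → e^(0.211·t) = 17.5.
0.211·t = ln(17.5) = 2.8622, so t = 2.8622/0.211 = 13.565.

13.56 days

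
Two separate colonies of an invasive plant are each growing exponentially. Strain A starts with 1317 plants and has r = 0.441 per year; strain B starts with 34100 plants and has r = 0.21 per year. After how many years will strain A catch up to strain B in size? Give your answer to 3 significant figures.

14.1 years

Set 1317·e^(0.441t) = 34100·e^(0.21t).
e^((0.441 − 0.21)t) = 34100/1317 → e^(0.231·t) = 25.892.
0.231·t = ln(25.892) = 3.2539, so t = 3.2539/0.231 = 14.086.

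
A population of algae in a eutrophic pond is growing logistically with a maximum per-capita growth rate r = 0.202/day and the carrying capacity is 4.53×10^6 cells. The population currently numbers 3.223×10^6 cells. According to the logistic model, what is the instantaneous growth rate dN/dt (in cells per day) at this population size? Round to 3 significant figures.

dN/dt = rN(1 − N/K) = 0.202 × 3.223×10^6 × (1 − 3.223×10^6/4.53×10^6).
1 − 3.223×10^6/4.53×10^6 = 0.28852; dN/dt = 0.202 × 3.223×10^6 × 0.28852 = 1.8784×10^5.

188000 cells per day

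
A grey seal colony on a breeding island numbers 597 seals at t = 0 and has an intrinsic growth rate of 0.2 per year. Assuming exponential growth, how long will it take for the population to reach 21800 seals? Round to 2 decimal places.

Set N₀·e^(rt) = 21800: e^(0.2·t) = 21800/597 = 36.516.
0.2·t = ln(36.516) = 3.5977, so t = 3.5977/0.2 = 17.989.

17.99 years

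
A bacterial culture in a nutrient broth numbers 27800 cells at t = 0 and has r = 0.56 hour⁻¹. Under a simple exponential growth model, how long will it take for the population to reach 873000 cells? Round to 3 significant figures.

6.16 hours

Set N₀·e^(rt) = 873000: e^(0.56·t) = 873000/27800 = 31.403.
0.56·t = ln(31.403) = 3.4469, so t = 3.4469/0.56 = 6.1552.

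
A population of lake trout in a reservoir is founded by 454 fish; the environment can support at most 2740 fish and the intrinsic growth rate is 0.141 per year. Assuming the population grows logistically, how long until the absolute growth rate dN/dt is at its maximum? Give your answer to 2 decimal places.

Logistic growth is fastest at N = K/2 = 1370.
A = (K − N₀)/N₀ = 5.0352. Set K/(1 + A·e^(−rt)) = K/2 → A·e^(−rt) = 1.
e^(−0.141t) = 1/5.0352 = 0.1986, so t = ln(5.0352)/0.141 = 1.6165/0.141 = 11.464.

11.46 years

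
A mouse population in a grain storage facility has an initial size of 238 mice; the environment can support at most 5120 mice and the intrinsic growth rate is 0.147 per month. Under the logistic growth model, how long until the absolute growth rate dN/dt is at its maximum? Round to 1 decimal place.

Logistic growth is fastest at N = K/2 = 2560.
A = (K − N₀)/N₀ = 20.513. Set K/(1 + A·e^(−rt)) = K/2 → A·e^(−rt) = 1.
e^(−0.147t) = 1/20.513 = 0.0487505, so t = ln(20.513)/0.147 = 3.021/0.147 = 20.551.

20.6 months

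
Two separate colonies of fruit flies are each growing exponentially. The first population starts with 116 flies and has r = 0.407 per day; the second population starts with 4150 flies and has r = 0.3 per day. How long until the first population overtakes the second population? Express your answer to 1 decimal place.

Set 116·e^(0.407t) = 4150·e^(0.3t).
e^((0.407 − 0.3)t) = 4150/116 → e^(0.107·t) = 35.776.
0.107·t = ln(35.776) = 3.5773, so t = 3.5773/0.107 = 33.432.

33.4 days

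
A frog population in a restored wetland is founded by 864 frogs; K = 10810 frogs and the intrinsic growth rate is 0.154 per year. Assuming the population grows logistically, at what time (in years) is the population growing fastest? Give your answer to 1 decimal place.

15.9 years

Logistic growth is fastest at N = K/2 = 5405.
A = (K − N₀)/N₀ = 11.512. Set K/(1 + A·e^(−rt)) = K/2 → A·e^(−rt) = 1.
e^(−0.154t) = 1/11.512 = 0.0868691, so t = ln(11.512)/0.154 = 2.4434/0.154 = 15.866.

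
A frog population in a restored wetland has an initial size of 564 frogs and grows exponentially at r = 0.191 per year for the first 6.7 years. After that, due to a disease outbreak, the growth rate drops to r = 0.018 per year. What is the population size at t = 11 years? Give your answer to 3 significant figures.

Phase 1: N(6.7) = 564·e^(0.191×6.7) = 564·e^1.28 = 2027.9.
Phase 2 runs for 11 − 6.7 = 4.3 years at r = 0.018.
N(11) = 2027.9·e^(0.018×4.3) = 2027.9·e^0.0774 = 2191.09.

2190 frogs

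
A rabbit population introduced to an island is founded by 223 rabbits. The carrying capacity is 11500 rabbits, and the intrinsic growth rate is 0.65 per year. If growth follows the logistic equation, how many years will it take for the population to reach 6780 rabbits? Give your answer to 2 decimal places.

6.59 years

A = (K − N₀)/N₀ = (11500 − 223)/223 = 50.57.
Solve 11500/(1 + 50.57·e^(−0.65t)) = 6780: 1 + 50.57·e^(−0.65t) = 1.6962, so e^(−0.65t) = 0.0137665.
−0.65·t = ln(0.0137665) = -4.2855, so t = 4.2855/0.65 = 6.5931.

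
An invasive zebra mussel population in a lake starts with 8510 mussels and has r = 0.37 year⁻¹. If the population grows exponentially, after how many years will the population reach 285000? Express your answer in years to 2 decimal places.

9.49 years

Set N₀·e^(rt) = 285000: e^(0.37·t) = 285000/8510 = 33.49.
0.37·t = ln(33.49) = 3.5112, so t = 3.5112/0.37 = 9.4899.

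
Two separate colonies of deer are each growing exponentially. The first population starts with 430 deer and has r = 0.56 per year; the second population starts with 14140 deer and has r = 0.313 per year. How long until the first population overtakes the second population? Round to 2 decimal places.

14.14 years

Set 430·e^(0.56t) = 14140·e^(0.313t).
e^((0.56 − 0.313)t) = 14140/430 → e^(0.247·t) = 32.884.
0.247·t = ln(32.884) = 3.493, so t = 3.493/0.247 = 14.142.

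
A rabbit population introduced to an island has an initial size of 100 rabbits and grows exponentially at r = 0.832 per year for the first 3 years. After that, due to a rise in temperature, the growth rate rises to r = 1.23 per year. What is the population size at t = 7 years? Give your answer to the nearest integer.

Phase 1: N(3) = 100·e^(0.832×3) = 100·e^2.496 = 1213.39.
Phase 2 runs for 7 − 3 = 4 years at r = 1.23.
N(7) = 1213.39·e^(1.23×4) = 1213.39·e^4.92 = 166237.

166237 rabbits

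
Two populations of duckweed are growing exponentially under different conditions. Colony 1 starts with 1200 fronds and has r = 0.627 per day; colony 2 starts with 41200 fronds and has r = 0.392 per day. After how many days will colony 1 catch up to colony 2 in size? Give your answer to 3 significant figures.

15.0 days

Set 1200·e^(0.627t) = 41200·e^(0.392t).
e^((0.627 − 0.392)t) = 41200/1200 → e^(0.235·t) = 34.333.
0.235·t = ln(34.333) = 3.5361, so t = 3.5361/0.235 = 15.047.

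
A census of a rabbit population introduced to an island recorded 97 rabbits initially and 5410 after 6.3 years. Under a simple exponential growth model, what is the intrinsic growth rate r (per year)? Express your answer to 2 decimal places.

From N(t) = N₀·e^(rt): e^(r·6.3) = 5410/97 = 55.773.
r·6.3 = ln(55.773) = 4.0213, so r = 4.0213/6.3 = 0.6383.

0.64 per year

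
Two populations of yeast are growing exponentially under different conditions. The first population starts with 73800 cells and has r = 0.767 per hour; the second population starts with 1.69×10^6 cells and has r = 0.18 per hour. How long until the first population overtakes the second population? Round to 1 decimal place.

5.3 hours

Set 73800·e^(0.767t) = 1.69×10^6·e^(0.18t).
e^((0.767 − 0.18)t) = 1.69×10^6/73800 → e^(0.587·t) = 22.9.
0.587·t = ln(22.9) = 3.1311, so t = 3.1311/0.587 = 5.3341.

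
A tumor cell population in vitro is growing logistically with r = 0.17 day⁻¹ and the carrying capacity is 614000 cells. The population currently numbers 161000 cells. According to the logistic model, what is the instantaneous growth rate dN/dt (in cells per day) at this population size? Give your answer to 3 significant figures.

20200 cells per day

dN/dt = rN(1 − N/K) = 0.17 × 161000 × (1 − 161000/614000).
1 − 161000/614000 = 0.73779; dN/dt = 0.17 × 161000 × 0.73779 = 20193.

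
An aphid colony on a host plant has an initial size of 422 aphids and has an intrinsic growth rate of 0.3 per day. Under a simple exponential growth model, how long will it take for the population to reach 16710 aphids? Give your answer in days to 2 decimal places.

12.26 days

Set N₀·e^(rt) = 16710: e^(0.3·t) = 16710/422 = 39.597.
0.3·t = ln(39.597) = 3.6788, so t = 3.6788/0.3 = 12.263.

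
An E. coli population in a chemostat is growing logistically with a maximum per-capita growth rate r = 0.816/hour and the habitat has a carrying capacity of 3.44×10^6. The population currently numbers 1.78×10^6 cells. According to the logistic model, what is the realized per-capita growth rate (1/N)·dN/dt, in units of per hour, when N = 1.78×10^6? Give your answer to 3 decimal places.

0.394 per hour

(1/N)·dN/dt = r(1 − N/K) = 0.816 × (1 − 1.78×10^6/3.44×10^6).
= 0.816 × 0.48256 = 0.39377.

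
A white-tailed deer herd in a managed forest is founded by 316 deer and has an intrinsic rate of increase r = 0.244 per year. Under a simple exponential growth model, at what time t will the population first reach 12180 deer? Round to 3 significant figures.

15.0 years

Set N₀·e^(rt) = 12180: e^(0.244·t) = 12180/316 = 38.544.
0.244·t = ln(38.544) = 3.6518, so t = 3.6518/0.244 = 14.966.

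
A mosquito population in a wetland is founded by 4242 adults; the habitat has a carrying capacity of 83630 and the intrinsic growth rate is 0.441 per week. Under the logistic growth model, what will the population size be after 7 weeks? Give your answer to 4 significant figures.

A = (K − N₀)/N₀ = (83630 − 4242)/4242 = 18.715.
N(t) = K/(1 + A·e^(−rt)) = 83630/(1 + 18.715×e^(−0.441×7)).
e^(−3.087) = 0.045639; denominator = 1 + 18.715×0.045639 = 1.8541.
N = 83630/1.8541 = 45105.

45110 adults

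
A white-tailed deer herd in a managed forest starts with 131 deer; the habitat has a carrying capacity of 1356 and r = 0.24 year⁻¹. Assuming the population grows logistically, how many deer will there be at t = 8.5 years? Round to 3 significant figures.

A = (K − N₀)/N₀ = (1356 − 131)/131 = 9.3511.
N(t) = K/(1 + A·e^(−rt)) = 1356/(1 + 9.3511×e^(−0.24×8.5)).
e^(−2.04) = 0.13003; denominator = 1 + 9.3511×0.13003 = 2.2159.
N = 1356/2.2159 = 611.936.

612 deer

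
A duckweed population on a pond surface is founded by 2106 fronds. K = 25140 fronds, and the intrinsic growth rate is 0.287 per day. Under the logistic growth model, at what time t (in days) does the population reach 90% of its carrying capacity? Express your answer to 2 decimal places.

15.99 days

A = (K − N₀)/N₀ = (25140 − 2106)/2106 = 10.937.
Solve 25140/(1 + 10.937·e^(−0.287t)) = 22626: 1 + 10.937·e^(−0.287t) = 1.1111, so e^(−0.287t) = 0.0101589.
−0.287·t = ln(0.0101589) = -4.5894, so t = 4.5894/0.287 = 15.991.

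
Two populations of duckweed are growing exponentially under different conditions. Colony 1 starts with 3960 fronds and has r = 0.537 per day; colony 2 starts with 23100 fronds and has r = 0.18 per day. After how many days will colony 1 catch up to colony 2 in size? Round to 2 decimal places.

Set 3960·e^(0.537t) = 23100·e^(0.18t).
e^((0.537 − 0.18)t) = 23100/3960 → e^(0.357·t) = 5.8333.
0.357·t = ln(5.8333) = 1.7636, so t = 1.7636/0.357 = 4.94.

4.94 days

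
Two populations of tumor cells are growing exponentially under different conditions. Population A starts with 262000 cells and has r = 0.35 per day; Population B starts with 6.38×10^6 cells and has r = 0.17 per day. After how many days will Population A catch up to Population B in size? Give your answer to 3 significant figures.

17.7 days

Set 262000·e^(0.35t) = 6.38×10^6·e^(0.17t).
e^((0.35 − 0.17)t) = 6.38×10^6/262000 → e^(0.18·t) = 24.351.
0.18·t = ln(24.351) = 3.1926, so t = 3.1926/0.18 = 17.737.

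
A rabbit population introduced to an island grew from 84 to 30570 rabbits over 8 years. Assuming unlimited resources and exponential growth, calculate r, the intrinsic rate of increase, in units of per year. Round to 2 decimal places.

0.74 per year

From N(t) = N₀·e^(rt): e^(r·8) = 30570/84 = 363.93.
r·8 = ln(363.93) = 5.897, so r = 5.897/8 = 0.73712.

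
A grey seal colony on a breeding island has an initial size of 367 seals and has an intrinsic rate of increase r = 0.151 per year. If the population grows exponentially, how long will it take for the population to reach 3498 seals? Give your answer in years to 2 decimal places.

Set N₀·e^(rt) = 3498: e^(0.151·t) = 3498/367 = 9.5313.
0.151·t = ln(9.5313) = 2.2546, so t = 2.2546/0.151 = 14.931.

14.93 years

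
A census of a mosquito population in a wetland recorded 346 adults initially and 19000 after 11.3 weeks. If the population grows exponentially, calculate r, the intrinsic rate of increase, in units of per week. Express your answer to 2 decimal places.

From N(t) = N₀·e^(rt): e^(r·11.3) = 19000/346 = 54.913.
r·11.3 = ln(54.913) = 4.0058, so r = 4.0058/11.3 = 0.35449.

0.35 per week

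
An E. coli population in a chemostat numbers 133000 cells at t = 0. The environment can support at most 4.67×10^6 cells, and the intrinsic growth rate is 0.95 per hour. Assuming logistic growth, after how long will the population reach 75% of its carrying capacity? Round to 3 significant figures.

4.87 hours

A = (K − N₀)/N₀ = (4.67×10^6 − 133000)/133000 = 34.113.
Solve 4.67×10^6/(1 + 34.113·e^(−0.95t)) = 3.5025×10^6: 1 + 34.113·e^(−0.95t) = 1.3333, so e^(−0.95t) = 0.00977151.
−0.95·t = ln(0.00977151) = -4.6283, so t = 4.6283/0.95 = 4.8719.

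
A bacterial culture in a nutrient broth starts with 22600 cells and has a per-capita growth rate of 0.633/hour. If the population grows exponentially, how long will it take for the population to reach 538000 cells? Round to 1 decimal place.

5.0 hours

Set N₀·e^(rt) = 538000: e^(0.633·t) = 538000/22600 = 23.805.
0.633·t = ln(23.805) = 3.1699, so t = 3.1699/0.633 = 5.0078.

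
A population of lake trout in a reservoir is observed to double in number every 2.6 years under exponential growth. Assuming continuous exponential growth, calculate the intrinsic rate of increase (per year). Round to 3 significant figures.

r = ln(2)/t_d = 0.6931/2.6 = 0.2666.

0.267 per year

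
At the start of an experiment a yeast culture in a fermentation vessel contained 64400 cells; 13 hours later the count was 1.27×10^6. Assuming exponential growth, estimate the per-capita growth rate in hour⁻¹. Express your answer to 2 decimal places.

From N(t) = N₀·e^(rt): e^(r·13) = 1.27×10^6/64400 = 19.72.
r·13 = ln(19.72) = 2.9817, so r = 2.9817/13 = 0.22936.

0.23 per hour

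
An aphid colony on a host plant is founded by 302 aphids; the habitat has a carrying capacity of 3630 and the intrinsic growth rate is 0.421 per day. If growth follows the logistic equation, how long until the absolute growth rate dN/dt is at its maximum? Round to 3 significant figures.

5.70 days

Logistic growth is fastest at N = K/2 = 1815.
A = (K − N₀)/N₀ = 11.02. Set K/(1 + A·e^(−rt)) = K/2 → A·e^(−rt) = 1.
e^(−0.421t) = 1/11.02 = 0.0907452, so t = ln(11.02)/0.421 = 2.3997/0.421 = 5.7.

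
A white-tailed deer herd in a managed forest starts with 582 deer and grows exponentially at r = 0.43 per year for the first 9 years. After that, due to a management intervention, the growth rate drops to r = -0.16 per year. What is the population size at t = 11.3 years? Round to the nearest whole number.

Phase 1: N(9) = 582·e^(0.43×9) = 582·e^3.87 = 27902.5.
Phase 2 runs for 11.3 − 9 = 2.3 years at r = -0.16.
N(11.3) = 27902.5·e^(-0.16×2.3) = 27902.5·e^-0.368 = 19311.8.

19312 deer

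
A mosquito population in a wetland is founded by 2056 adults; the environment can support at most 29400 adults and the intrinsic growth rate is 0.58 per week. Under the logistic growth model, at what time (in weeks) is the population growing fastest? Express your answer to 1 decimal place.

Logistic growth is fastest at N = K/2 = 14700.
A = (K − N₀)/N₀ = 13.3. Set K/(1 + A·e^(−rt)) = K/2 → A·e^(−rt) = 1.
e^(−0.58t) = 1/13.3 = 0.0751902, so t = ln(13.3)/0.58 = 2.5877/0.58 = 4.4616.

4.5 weeks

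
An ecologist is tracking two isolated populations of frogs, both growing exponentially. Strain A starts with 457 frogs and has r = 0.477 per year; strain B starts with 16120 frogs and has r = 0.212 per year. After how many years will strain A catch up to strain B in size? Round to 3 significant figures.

Set 457·e^(0.477t) = 16120·e^(0.212t).
e^((0.477 − 0.212)t) = 16120/457 → e^(0.265·t) = 35.274.
0.265·t = ln(35.274) = 3.5631, so t = 3.5631/0.265 = 13.446.

13.4 years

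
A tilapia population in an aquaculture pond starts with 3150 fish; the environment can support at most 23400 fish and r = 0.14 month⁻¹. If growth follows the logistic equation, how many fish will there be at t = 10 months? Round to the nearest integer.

9051 fish

A = (K − N₀)/N₀ = (23400 − 3150)/3150 = 6.4286.
N(t) = K/(1 + A·e^(−rt)) = 23400/(1 + 6.4286×e^(−0.14×10)).
e^(−1.4) = 0.2466; denominator = 1 + 6.4286×0.2466 = 2.5853.
N = 23400/2.5853 = 9051.29.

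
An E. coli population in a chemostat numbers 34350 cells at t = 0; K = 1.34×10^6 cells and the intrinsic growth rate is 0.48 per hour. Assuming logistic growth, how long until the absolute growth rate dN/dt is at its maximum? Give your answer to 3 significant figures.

7.58 hours

Logistic growth is fastest at N = K/2 = 670000.
A = (K − N₀)/N₀ = 38.01. Set K/(1 + A·e^(−rt)) = K/2 → A·e^(−rt) = 1.
e^(−0.48t) = 1/38.01 = 0.0263087, so t = ln(38.01)/0.48 = 3.6379/0.48 = 7.5789.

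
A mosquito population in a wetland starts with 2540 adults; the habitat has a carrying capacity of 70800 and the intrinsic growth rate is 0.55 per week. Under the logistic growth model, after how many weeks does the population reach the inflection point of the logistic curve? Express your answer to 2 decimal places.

5.98 weeks

Logistic growth is fastest at N = K/2 = 35400.
A = (K − N₀)/N₀ = 26.874. Set K/(1 + A·e^(−rt)) = K/2 → A·e^(−rt) = 1.
e^(−0.55t) = 1/26.874 = 0.0372107, so t = ln(26.874)/0.55 = 3.2912/0.55 = 5.9839.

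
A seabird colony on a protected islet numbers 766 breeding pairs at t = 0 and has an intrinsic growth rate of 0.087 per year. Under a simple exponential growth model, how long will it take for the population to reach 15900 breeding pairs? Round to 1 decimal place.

Set N₀·e^(rt) = 15900: e^(0.087·t) = 15900/766 = 20.757.
0.087·t = ln(20.757) = 3.0329, so t = 3.0329/0.087 = 34.861.

34.9 years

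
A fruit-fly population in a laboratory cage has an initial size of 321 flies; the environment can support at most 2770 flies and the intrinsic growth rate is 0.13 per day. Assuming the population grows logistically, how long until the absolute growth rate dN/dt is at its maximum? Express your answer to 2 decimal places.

Logistic growth is fastest at N = K/2 = 1385.
A = (K − N₀)/N₀ = 7.6293. Set K/(1 + A·e^(−rt)) = K/2 → A·e^(−rt) = 1.
e^(−0.13t) = 1/7.6293 = 0.131074, so t = ln(7.6293)/0.13 = 2.032/0.13 = 15.631.

15.63 days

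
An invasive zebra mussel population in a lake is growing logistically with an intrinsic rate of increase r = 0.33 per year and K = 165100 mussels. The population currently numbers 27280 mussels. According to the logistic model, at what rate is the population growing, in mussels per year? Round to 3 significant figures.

dN/dt = rN(1 − N/K) = 0.33 × 27280 × (1 − 27280/165100).
1 − 27280/165100 = 0.83477; dN/dt = 0.33 × 27280 × 0.83477 = 7514.9.

7510 mussels per year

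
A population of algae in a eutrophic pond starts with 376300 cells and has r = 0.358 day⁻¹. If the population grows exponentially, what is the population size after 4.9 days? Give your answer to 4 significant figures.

N(t) = N₀·e^(rt) = 376300 × e^(0.358×4.9) = 376300 × e^1.754.
e^1.754 ≈ 5.7788, so N ≈ 376300 × 5.7788 = 2.174571×10^6.

2175000 cells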